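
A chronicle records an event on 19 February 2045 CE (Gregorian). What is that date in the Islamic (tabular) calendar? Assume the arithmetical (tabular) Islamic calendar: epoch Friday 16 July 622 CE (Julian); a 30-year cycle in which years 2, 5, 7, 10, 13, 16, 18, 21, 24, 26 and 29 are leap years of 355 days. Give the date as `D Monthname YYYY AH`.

Both dates share Julian Day Number 2468031; in the tabular Islamic calendar that is 1 Rabi' al-Thani 1467 AH.

1 Rabi' al-Thani 1467 AH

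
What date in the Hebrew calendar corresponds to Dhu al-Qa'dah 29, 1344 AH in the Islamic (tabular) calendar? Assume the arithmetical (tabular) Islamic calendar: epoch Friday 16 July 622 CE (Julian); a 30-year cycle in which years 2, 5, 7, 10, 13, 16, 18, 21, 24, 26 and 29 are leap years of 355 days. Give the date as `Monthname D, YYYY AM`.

Sivan 28, 5686 AM

Julian Day Number of the source date = 2424677.
Converting JDN 2424677 to the Hebrew calendar gives 28 Sivan 5686 AM.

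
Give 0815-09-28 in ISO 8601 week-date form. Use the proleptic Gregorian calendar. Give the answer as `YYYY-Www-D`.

0815-W40-1

The weekday is Monday (ISO weekday 1).
That Monday belongs to ISO week 40 of ISO year 815.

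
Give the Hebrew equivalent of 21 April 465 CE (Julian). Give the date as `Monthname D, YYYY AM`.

Both dates share Julian Day Number 1891010; in the Hebrew calendar that is 9 Iyar 4225 AM.

Iyar 9, 4225 AM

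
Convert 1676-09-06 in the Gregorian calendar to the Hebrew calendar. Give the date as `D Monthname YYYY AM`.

Both dates share Julian Day Number 2333456; in the Hebrew calendar that is 28 Elul 5436 AM.

28 Elul 5436 AM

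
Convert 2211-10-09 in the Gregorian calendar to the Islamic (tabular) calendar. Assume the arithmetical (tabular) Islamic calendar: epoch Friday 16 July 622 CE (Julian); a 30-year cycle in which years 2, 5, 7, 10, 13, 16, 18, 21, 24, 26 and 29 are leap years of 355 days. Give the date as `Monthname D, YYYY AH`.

Julian Day Number of the source date = 2528892.
Converting JDN 2528892 to the tabular Islamic calendar gives 30 Dhu al-Hijjah 1638 AH.

Dhu al-Hijjah 30, 1638 AH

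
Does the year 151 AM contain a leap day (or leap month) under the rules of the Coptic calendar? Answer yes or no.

yes

151 mod 4 = 3; in the Coptic calendar a year is leap when year mod 4 = 3, so it is a leap year.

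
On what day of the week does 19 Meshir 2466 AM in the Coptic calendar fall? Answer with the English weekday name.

In the Gregorian calendar this is 4 March 2750 (JDN 2725539).
JDN 2725539 mod 7 = 5, and JDN 0 was a Monday, so this is a Saturday.

Saturday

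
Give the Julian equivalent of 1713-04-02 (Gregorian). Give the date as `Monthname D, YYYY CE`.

At this point the Julian calendar is 11 days behind the Gregorian.
2 April 1713 Gregorian − 11 days → 22 March 1713 Julian.

March 22, 1713 CE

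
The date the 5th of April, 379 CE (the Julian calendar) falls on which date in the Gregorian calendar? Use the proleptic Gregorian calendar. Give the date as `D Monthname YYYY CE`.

At this point the Julian calendar is 1 day behind the Gregorian.
5 April 379 Julian + 1 day → 6 April 379 Gregorian.

6 April 379 CE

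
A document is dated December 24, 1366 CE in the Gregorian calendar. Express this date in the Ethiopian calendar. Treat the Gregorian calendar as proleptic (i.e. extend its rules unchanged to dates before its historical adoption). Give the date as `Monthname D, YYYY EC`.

Tahsas 20, 1359 EC

Both dates share Julian Day Number 2220339; in the Ethiopian calendar that is 20 Tahsas 1359 EC.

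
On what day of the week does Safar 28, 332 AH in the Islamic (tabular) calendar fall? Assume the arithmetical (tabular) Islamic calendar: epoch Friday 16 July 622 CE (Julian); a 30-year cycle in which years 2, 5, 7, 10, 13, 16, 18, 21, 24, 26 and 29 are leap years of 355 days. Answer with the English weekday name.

In the proleptic Gregorian calendar this is 5 November 943 (JDN 2065792).
JDN 2065792 mod 7 = 1, and JDN 0 was a Monday, so this is a Tuesday.

Tuesday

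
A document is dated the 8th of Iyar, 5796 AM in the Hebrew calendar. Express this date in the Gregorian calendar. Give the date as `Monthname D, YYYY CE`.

Julian Day Number of the source date = 2464819.
Converting JDN 2464819 to the Gregorian calendar gives 5 May 2036 CE.

May 5, 2036 CE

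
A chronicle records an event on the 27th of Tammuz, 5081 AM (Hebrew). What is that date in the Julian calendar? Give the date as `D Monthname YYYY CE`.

24 July 1321 CE

Julian Day Number of the source date = 2203758.
Converting JDN 2203758 to the Julian calendar gives 24 July 1321 CE.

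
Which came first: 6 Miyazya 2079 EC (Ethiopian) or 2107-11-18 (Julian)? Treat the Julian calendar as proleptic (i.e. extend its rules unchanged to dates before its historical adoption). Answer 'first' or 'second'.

The two dates have Julian Day Numbers 2483425 and 2490961 respectively.
Since 2483425 < 2490961, the first date comes first.

first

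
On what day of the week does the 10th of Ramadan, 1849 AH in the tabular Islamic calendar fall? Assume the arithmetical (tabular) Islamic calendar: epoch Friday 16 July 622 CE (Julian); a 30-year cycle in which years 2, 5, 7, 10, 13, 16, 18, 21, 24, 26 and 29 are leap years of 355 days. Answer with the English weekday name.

Thursday

This is JDN 2603555 (10 March 2416 Gregorian).
2603555 ≡ 3 (mod 7); counting from Monday = 0 gives Thursday.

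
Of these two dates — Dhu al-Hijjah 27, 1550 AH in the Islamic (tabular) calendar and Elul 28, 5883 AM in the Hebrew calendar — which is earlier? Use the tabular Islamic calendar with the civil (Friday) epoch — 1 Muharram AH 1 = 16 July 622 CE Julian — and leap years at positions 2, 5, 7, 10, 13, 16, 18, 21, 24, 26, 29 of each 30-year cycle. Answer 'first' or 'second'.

Converting both to JDN: 2497705 vs 2496731; the smaller is the second.

second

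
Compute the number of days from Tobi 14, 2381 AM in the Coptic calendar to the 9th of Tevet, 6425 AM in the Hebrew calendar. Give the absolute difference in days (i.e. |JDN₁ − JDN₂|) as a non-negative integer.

39

JDN of the first date = 2694458.
JDN of the second date = 2694419.
|2694419 − 2694458| = 39.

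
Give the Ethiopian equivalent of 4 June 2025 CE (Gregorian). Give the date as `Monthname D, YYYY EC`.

Both dates share Julian Day Number 2460831; in the Ethiopian calendar that is 27 Ginbot 2017 EC.

Ginbot 27, 2017 EC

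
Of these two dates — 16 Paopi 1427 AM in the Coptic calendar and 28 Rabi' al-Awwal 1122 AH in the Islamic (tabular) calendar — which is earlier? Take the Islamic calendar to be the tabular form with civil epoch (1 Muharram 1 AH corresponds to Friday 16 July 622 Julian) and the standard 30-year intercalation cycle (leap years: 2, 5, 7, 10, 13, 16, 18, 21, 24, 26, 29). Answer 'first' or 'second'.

second

First date → JDN 2345921; second date → JDN 2345771.
JDN 2345771 < JDN 2345921, so the second date is earlier.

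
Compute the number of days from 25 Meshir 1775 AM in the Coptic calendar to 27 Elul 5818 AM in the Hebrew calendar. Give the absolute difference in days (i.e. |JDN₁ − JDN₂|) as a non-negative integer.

169

First date → JDN 2473157; second date → JDN 2472988.
The interval is |2473157 − 2472988| = 169 days.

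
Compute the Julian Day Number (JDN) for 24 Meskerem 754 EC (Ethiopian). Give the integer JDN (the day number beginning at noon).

Equivalently 25 September 761 (proleptic Gregorian).
JDN 2299161 is 15 October 1582 CE (Gregorian); the target day is −299884 days from there, so JDN = 1999277.

1999277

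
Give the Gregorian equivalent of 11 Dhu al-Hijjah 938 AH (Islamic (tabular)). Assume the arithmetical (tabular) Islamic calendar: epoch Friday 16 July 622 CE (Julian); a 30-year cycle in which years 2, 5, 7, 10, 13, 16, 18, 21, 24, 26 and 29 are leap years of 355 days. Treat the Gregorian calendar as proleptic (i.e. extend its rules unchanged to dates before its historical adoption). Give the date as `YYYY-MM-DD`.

1532-07-25

Julian Day Number of the source date = 2280817.
Converting JDN 2280817 to the Gregorian calendar gives 25 July 1532 CE.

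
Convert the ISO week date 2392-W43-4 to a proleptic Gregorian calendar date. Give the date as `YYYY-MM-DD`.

2392-10-22

ISO week 1 of 2392 is the week containing the first Thursday of 2392.
Week 43, day 4 (Thursday) lands on 2392-10-22.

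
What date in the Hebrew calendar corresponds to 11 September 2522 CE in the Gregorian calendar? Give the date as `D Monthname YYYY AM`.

Both dates share Julian Day Number 2642455; in the Hebrew calendar that is 19 Elul 6282 AM.

19 Elul 6282 AM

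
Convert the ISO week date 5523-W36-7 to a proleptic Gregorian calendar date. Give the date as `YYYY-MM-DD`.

ISO week 1 of 5523 is the week containing the first Thursday of 5523.
Week 36, day 7 (Sunday) lands on 5523-09-09.

5523-09-09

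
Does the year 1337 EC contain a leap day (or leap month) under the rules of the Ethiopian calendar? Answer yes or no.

1337 mod 4 = 1; in the Ethiopian calendar a year is leap when year mod 4 = 3, so it is a common year.

no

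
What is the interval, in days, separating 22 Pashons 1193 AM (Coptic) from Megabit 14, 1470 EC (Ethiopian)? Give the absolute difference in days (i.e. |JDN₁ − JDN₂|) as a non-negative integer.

297

First date → JDN 2260669; second date → JDN 2260966.
The interval is |2260669 − 2260966| = 297 days.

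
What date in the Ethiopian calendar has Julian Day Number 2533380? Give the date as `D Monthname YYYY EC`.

JDN 2533380 is 22 January 2224 in the Gregorian calendar.
In the Ethiopian calendar that day is 11 Tir 2216 EC.

11 Tir 2216 EC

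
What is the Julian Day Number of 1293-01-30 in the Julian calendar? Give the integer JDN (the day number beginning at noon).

Equivalently 6 February 1293 (proleptic Gregorian).
JDN 2451545 is 1 January 2000 CE (Gregorian); the target day is −258189 days from there, so JDN = 2193356.

2193356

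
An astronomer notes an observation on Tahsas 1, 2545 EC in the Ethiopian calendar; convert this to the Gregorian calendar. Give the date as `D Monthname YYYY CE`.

Both dates share Julian Day Number 2653507; in the Gregorian calendar that is 14 December 2552 CE.

14 December 2552 CE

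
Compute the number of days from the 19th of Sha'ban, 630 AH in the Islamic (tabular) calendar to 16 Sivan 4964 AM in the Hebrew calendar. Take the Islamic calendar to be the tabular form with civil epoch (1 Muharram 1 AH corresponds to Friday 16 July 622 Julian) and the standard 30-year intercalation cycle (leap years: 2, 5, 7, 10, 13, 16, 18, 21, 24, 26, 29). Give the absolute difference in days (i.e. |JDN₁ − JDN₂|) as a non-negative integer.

First date → JDN 2171562; second date → JDN 2160956.
The interval is |2171562 − 2160956| = 10606 days.

10606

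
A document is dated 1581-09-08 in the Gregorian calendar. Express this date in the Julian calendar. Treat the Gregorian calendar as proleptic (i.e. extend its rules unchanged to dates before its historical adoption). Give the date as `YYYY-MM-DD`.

1581-08-29

For dates in this range the Gregorian date is 10 days ahead of the Julian.
8 September 1581 Gregorian − 10 days → 29 August 1581 Julian.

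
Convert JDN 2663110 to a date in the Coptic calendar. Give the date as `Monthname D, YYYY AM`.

The Gregorian equivalent of JDN 2663110 is 31 March 2579.
In the Coptic calendar that day is Paremhat 18, 2295 AM.

Paremhat 18, 2295 AM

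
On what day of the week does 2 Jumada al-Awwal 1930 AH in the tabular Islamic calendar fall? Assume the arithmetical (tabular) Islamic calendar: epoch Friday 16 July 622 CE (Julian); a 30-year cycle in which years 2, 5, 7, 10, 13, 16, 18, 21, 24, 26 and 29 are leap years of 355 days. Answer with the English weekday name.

Sunday

In the Gregorian calendar this is 6 June 2494 (JDN 2632132).
JDN 2632132 mod 7 = 6, and JDN 0 was a Monday, so this is a Sunday.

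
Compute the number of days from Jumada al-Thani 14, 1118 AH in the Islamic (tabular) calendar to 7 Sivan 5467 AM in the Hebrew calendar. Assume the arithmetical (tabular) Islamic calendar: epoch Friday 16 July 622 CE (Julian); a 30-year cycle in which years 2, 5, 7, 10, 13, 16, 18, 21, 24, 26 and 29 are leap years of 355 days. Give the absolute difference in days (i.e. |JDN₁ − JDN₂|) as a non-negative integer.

JDN of the first date = 2344429.
JDN of the second date = 2344686.
|2344686 − 2344429| = 257.

257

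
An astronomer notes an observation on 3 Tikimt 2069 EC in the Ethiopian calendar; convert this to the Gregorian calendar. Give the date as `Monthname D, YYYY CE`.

October 13, 2076 CE

Julian Day Number of the source date = 2479590.
Converting JDN 2479590 to the Gregorian calendar gives 13 October 2076 CE.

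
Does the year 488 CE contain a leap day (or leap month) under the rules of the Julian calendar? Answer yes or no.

488 mod 4 = 0, so it is a leap year in the Julian calendar.

yes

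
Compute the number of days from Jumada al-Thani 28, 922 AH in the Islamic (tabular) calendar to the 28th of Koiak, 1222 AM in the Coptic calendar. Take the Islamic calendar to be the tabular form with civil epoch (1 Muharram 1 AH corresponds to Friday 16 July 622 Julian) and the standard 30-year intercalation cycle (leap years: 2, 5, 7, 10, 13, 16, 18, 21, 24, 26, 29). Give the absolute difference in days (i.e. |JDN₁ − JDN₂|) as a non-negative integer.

3870

JDN of the first date = 2274987.
JDN of the second date = 2271117.
|2271117 − 2274987| = 3870.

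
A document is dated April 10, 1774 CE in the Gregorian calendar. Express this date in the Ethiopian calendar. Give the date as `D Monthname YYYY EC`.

Both dates share Julian Day Number 2369100; in the Ethiopian calendar that is 4 Miyazya 1766 EC.

4 Miyazya 1766 EC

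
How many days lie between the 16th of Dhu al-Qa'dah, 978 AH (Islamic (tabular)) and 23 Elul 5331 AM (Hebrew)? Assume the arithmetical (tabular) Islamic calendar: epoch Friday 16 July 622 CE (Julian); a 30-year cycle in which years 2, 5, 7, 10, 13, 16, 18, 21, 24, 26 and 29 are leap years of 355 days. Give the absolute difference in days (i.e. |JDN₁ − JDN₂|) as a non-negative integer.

First date → JDN 2294966; second date → JDN 2295121.
The interval is |2294966 − 2295121| = 155 days.

155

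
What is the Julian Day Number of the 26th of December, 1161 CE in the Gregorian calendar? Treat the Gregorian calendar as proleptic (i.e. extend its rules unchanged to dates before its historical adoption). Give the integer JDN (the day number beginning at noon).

JDN 2299161 is 15 October 1582 CE (Gregorian); the target day is −153695 days from there, so JDN = 2145466.

2145466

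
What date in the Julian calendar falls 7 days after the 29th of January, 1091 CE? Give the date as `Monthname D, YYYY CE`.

February 5, 1091 CE

The starting date is JDN 2119574; 2119574 + 7 = 2119581.
JDN 2119581 corresponds to February 5, 1091 CE.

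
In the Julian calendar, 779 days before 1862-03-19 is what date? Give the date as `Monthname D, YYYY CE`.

January 30, 1860 CE

The starting date is JDN 2401231; 2401231 − 779 = 2400452.
JDN 2400452 corresponds to January 30, 1860 CE.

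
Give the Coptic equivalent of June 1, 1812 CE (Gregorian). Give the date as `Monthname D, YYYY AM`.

Pashons 25, 1528 AM

Julian Day Number of the source date = 2383031.
Converting JDN 2383031 to the Coptic calendar gives 25 Pashons 1528 AM.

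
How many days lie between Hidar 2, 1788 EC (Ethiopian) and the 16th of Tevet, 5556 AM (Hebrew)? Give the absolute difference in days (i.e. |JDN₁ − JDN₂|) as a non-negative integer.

48

JDN of the first date = 2376984.
JDN of the second date = 2377032.
|2377032 − 2376984| = 48.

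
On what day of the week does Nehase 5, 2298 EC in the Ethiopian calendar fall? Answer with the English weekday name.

In the Gregorian calendar this is 14 August 2306 (JDN 2563534).
JDN 2563534 mod 7 = 1, and JDN 0 was a Monday, so this is a Tuesday.

Tuesday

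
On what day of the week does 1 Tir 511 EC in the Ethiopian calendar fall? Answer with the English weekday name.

Equivalently 29 December 518 Gregorian, JDN 1910618.
1910618 ≡ 3 (mod 7); counting from Monday = 0 gives Thursday.

Thursday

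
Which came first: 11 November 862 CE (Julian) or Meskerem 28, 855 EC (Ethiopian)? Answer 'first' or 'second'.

second

Converting both to JDN: 2036218 vs 2036171; the smaller is the second.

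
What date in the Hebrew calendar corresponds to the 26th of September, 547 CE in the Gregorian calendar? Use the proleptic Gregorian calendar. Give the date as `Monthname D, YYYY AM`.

Both dates share Julian Day Number 1921116; in the Hebrew calendar that is 23 Tishrei 4308 AM.

Tishrei 23, 4308 AM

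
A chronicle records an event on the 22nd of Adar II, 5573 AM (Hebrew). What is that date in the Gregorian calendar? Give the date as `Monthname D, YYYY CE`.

Both dates share Julian Day Number 2383327; in the Gregorian calendar that is 24 March 1813 CE.

March 24, 1813 CE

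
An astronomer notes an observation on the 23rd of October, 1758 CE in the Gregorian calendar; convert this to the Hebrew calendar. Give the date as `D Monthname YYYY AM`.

Julian Day Number of the source date = 2363452.
Converting JDN 2363452 to the Hebrew calendar gives 21 Tishrei 5519 AM.

21 Tishrei 5519 AM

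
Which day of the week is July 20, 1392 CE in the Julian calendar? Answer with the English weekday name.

Saturday

This is JDN 2229687 (28 July 1392 Gregorian).
Since JDN mod 7 = 5 (0 = Monday), the day is Saturday.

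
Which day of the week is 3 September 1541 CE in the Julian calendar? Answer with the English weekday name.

Equivalently 13 September 1541 Gregorian, JDN 2284154.
Since JDN mod 7 = 5 (0 = Monday), the day is Saturday.

Saturday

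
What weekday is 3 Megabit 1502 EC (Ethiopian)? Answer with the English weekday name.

This is JDN 2272643 (9 March 1510 Gregorian).
JDN 2272643 mod 7 = 2, and JDN 0 was a Monday, so this is a Wednesday.

Wednesday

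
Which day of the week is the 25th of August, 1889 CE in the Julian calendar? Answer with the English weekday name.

Friday

Equivalently 6 September 1889 Gregorian, JDN 2411252.
Since JDN mod 7 = 4 (0 = Monday), the day is Friday.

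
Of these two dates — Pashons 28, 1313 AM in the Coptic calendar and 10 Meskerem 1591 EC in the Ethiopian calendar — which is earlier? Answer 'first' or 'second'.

The two dates have Julian Day Numbers 2304505 and 2304977 respectively.
Since 2304505 < 2304977, the first date comes first.

first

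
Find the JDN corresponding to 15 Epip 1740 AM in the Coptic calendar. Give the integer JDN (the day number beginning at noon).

In the Gregorian calendar the same day is 22 July 2024.
JDN 2400001 is 17 November 1858 CE (Gregorian), MJD 0; the target day is +60513 days from there, so JDN = 2460514.

2460514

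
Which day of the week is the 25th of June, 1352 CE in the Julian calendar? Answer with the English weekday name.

In the proleptic Gregorian calendar this is 3 July 1352 (JDN 2215052).
JDN 2215052 mod 7 = 0, and JDN 0 was a Monday, so this is a Monday.

Monday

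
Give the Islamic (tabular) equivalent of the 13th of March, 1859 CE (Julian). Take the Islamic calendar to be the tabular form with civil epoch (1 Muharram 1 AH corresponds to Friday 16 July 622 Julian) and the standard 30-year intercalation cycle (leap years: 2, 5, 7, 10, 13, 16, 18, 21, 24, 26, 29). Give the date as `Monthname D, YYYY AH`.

Both dates share Julian Day Number 2400129; in the tabular Islamic calendar that is 20 Sha'ban 1275 AH.

Sha'ban 20, 1275 AH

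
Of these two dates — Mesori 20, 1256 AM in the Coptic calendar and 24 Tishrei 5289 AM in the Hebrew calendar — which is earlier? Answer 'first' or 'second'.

First date → JDN 2283768; second date → JDN 2279440.
JDN 2279440 < JDN 2283768, so the second date is earlier.

second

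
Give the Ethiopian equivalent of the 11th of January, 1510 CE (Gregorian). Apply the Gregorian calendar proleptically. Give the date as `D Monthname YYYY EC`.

Julian Day Number of the source date = 2272586.
Converting JDN 2272586 to the Ethiopian calendar gives 6 Tir 1502 EC.

6 Tir 1502 EC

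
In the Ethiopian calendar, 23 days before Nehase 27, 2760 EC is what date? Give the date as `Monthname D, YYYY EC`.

The starting date is JDN 2732302; 2732302 − 23 = 2732279.
JDN 2732279 corresponds to Nehase 4, 2760 EC.

Nehase 4, 2760 EC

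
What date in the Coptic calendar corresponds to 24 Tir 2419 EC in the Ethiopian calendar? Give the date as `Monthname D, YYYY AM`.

Tobi 24, 2143 AM

The source date corresponds to 4 February 2427 in the Gregorian calendar (JDN 2607538).
That day falls on 24 Tobi 2143 AM in the Coptic calendar.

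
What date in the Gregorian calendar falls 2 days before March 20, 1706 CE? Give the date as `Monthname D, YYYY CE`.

March 18, 1706 CE

Counting 2 days back from JDN 2344242 reaches JDN 2344240, which is March 18, 1706 CE.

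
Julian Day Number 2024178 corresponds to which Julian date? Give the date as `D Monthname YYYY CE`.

24 November 829 CE

The proleptic Gregorian equivalent of JDN 2024178 is 28 November 829.
In the Julian calendar that day is 24 November 829 CE.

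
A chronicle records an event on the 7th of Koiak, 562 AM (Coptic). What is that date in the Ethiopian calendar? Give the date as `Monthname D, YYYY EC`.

The source date corresponds to 7 December 845 in the proleptic Gregorian calendar (JDN 2030031).
That day falls on 7 Tahsas 838 EC in the Ethiopian calendar.

Tahsas 7, 838 EC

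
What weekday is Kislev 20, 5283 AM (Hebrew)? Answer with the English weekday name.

In the proleptic Gregorian calendar this is 19 December 1522 (JDN 2277311).
Since JDN mod 7 = 1 (0 = Monday), the day is Tuesday.

Tuesday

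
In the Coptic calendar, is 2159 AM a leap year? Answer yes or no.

yes

2159 mod 4 = 3; in the Coptic calendar a year is leap when year mod 4 = 3, so it is a leap year.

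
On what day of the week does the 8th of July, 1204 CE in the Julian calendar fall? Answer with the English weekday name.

In the proleptic Gregorian calendar this is 15 July 1204 (JDN 2161008).
JDN 2161008 mod 7 = 3, and JDN 0 was a Monday, so this is a Thursday.

Thursday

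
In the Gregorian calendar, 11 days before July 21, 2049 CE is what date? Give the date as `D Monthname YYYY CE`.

The starting date is JDN 2469644; 2469644 − 11 = 2469633.
JDN 2469633 corresponds to 10 July 2049 CE.

10 July 2049 CE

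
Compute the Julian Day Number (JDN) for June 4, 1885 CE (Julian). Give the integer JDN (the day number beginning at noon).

2409709

In the Gregorian calendar the same day is 16 June 1885.
JDN 2400001 is 17 November 1858 CE (Gregorian), MJD 0; the target day is +9708 days from there, so JDN = 2409709.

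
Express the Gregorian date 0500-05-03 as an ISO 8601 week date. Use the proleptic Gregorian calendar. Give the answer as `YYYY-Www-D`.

The weekday is Monday (ISO weekday 1).
That Monday belongs to ISO week 18 of ISO year 500.

0500-W18-1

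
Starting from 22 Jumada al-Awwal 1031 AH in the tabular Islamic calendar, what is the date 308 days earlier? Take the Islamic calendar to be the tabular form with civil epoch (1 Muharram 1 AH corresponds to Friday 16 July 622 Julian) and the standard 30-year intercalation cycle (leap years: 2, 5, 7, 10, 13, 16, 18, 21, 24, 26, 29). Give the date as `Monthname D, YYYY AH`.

Rajab 10, 1030 AH

Counting 308 days back from JDN 2313577 reaches JDN 2313269, which is Rajab 10, 1030 AH.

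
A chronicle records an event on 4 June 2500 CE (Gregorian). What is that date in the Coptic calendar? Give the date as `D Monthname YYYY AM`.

23 Pashons 2216 AM

Julian Day Number of the source date = 2634321.
Converting JDN 2634321 to the Coptic calendar gives 23 Pashons 2216 AM.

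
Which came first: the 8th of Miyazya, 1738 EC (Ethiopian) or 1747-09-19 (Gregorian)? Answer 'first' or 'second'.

first

The two dates have Julian Day Numbers 2358877 and 2359400 respectively.
Since 2358877 < 2359400, the first date comes first.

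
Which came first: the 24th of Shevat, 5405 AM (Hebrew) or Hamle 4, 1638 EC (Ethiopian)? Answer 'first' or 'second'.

first

Converting both to JDN: 2321935 vs 2322438; the smaller is the first.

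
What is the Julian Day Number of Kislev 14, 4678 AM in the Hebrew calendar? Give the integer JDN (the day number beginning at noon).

Equivalently 7 December 917 (proleptic Gregorian).
JDN 2400001 is 17 November 1858 CE (Gregorian), MJD 0; the target day is −343673 days from there, so JDN = 2056328.

2056328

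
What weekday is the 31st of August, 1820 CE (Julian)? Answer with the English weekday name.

Tuesday

In the Gregorian calendar this is 12 September 1820 (JDN 2386056).
Since JDN mod 7 = 1 (0 = Monday), the day is Tuesday.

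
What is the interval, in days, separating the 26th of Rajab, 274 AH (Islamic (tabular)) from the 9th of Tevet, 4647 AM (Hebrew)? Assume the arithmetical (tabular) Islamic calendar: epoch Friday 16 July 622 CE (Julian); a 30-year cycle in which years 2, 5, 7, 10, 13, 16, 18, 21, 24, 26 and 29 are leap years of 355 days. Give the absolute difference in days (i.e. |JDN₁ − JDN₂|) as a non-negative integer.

373

First date → JDN 2045384; second date → JDN 2045011.
The interval is |2045384 − 2045011| = 373 days.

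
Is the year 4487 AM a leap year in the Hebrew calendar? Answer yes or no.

yes

Hebrew year 4487 is year 3 of its 19-year Metonic cycle; leap years are at positions 3, 6, 8, 11, 14, 17, 19, so it is a leap year (13 months).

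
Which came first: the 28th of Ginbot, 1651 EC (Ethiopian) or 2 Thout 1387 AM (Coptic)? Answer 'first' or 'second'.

first

The two dates have Julian Day Numbers 2327150 and 2331267 respectively.
Since 2327150 < 2331267, the first date comes first.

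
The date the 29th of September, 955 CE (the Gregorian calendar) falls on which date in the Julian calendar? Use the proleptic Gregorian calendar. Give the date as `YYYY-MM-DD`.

For dates in this range the Gregorian date is 5 days ahead of the Julian.
29 September 955 Gregorian − 5 days → 24 September 955 Julian.

0955-09-24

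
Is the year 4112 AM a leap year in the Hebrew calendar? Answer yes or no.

yes

Hebrew year 4112 is year 8 of its 19-year Metonic cycle; leap years are at positions 3, 6, 8, 11, 14, 17, 19, so it is a leap year (13 months).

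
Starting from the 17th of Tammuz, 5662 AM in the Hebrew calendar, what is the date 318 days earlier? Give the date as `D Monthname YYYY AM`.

23 Elul 5661 AM

JDN of the 17th of Tammuz, 5662 AM = 2415953.
2415953 − 318 = 2415635.
JDN 2415635 in the Hebrew calendar is 23 Elul 5661 AM.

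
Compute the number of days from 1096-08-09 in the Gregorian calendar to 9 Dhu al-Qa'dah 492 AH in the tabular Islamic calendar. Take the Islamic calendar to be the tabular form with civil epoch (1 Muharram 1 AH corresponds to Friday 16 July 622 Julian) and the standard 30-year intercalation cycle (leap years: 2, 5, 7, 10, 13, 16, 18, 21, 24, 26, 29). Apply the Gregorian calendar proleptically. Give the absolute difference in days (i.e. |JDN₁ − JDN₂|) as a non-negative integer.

JDN of the first date = 2121587.
JDN of the second date = 2122737.
|2122737 − 2121587| = 1150.

1150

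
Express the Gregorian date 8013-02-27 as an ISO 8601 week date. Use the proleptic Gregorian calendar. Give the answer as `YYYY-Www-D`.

8013-W09-3

The weekday is Wednesday (ISO weekday 3).
That Wednesday belongs to ISO week 9 of ISO year 8013.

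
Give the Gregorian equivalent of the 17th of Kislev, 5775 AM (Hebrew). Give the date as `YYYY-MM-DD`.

Both dates share Julian Day Number 2457001; in the Gregorian calendar that is 9 December 2014 CE.

2014-12-09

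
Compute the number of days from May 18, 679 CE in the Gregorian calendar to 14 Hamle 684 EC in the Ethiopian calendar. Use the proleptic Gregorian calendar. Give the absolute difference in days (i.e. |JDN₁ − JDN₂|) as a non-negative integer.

JDN of the first date = 1969197.
JDN of the second date = 1974000.
|1974000 − 1969197| = 4803.

4803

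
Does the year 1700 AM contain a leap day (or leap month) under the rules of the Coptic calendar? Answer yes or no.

1700 mod 4 = 0; in the Coptic calendar a year is leap when year mod 4 = 3, so it is a common year.

no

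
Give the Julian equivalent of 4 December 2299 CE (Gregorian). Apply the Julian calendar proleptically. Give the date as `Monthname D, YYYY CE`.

November 19, 2299 CE

At this point the Julian calendar is 15 days behind the Gregorian.
4 December 2299 Gregorian − 15 days → 19 November 2299 Julian.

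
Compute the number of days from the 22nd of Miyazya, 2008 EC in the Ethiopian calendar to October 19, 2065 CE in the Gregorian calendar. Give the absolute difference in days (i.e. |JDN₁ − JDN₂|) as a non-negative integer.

18069

JDN of the first date = 2457509.
JDN of the second date = 2475578.
|2475578 − 2457509| = 18069.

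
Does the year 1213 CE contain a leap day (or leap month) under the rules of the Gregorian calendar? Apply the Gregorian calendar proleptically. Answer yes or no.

no

1213 is not divisible by 4, so it is a common year.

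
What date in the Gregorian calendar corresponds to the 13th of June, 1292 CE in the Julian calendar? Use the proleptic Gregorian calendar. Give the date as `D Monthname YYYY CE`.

20 June 1292 CE

The Julian–Gregorian offset here is 7 days (Julian trailing).
13 June 1292 Julian + 7 days → 20 June 1292 Gregorian.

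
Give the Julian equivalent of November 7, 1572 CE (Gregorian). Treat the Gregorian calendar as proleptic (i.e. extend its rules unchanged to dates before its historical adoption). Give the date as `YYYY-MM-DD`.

At this point the Julian calendar is 10 days behind the Gregorian.
7 November 1572 Gregorian − 10 days → 28 October 1572 Julian.

1572-10-28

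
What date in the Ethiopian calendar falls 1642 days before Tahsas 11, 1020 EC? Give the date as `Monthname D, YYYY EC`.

Sene 16, 1015 EC

Counting 1642 days back from JDN 2096511 reaches JDN 2094869, which is Sene 16, 1015 EC.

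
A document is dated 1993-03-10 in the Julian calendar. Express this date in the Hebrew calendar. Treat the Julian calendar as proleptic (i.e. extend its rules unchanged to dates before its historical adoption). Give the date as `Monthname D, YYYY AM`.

Nisan 1, 5753 AM

Julian Day Number of the source date = 2449070.
Converting JDN 2449070 to the Hebrew calendar gives 1 Nisan 5753 AM.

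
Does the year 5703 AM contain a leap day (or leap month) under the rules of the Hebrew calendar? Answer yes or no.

Hebrew year 5703 is year 3 of its 19-year Metonic cycle; leap years are at positions 3, 6, 8, 11, 14, 17, 19, so it is a leap year (13 months).

yes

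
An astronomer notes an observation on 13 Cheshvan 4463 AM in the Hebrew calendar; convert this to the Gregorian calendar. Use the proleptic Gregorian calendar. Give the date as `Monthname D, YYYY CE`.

Julian Day Number of the source date = 1977745.
Converting JDN 1977745 to the Gregorian calendar gives 13 October 702 CE.

October 13, 702 CE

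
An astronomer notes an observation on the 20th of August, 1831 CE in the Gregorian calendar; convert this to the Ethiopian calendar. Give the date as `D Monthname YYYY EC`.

Julian Day Number of the source date = 2390050.
Converting JDN 2390050 to the Ethiopian calendar gives 15 Nehase 1823 EC.

15 Nehase 1823 EC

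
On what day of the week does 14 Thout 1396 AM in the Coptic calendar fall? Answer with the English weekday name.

This is JDN 2334567 (22 September 1679 Gregorian).
2334567 ≡ 4 (mod 7); counting from Monday = 0 gives Friday.

Friday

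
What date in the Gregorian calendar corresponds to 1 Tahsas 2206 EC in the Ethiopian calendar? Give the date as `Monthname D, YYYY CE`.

Both dates share Julian Day Number 2529687; in the Gregorian calendar that is 12 December 2213 CE.

December 12, 2213 CE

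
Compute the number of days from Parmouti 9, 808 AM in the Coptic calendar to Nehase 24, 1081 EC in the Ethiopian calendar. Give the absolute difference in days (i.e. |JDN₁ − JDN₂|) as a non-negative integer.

First date → JDN 2120005; second date → JDN 2119044.
The interval is |2120005 − 2119044| = 961 days.

961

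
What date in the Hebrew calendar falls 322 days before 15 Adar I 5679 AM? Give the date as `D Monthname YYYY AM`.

JDN of 15 Adar I 5679 AM = 2422005.
2422005 − 322 = 2421683.
JDN 2421683 in the Hebrew calendar is 17 Nisan 5678 AM.

17 Nisan 5678 AM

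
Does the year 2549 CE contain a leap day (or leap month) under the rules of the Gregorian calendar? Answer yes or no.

2549 is not divisible by 4, so it is a common year.

no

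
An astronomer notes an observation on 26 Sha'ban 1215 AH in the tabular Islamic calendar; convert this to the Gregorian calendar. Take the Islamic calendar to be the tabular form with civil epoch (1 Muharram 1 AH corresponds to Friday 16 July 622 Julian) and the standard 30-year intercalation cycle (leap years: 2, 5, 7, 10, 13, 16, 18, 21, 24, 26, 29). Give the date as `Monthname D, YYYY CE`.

January 12, 1801 CE

Both dates share Julian Day Number 2378873; in the Gregorian calendar that is 12 January 1801 CE.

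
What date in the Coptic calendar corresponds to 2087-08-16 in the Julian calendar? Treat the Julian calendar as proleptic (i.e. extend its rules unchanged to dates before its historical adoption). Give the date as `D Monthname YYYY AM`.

Both dates share Julian Day Number 2483562; in the Coptic calendar that is 23 Mesori 1803 AM.

23 Mesori 1803 AM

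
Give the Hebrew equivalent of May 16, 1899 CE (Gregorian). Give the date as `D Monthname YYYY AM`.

Both dates share Julian Day Number 2414791; in the Hebrew calendar that is 7 Sivan 5659 AM.

7 Sivan 5659 AM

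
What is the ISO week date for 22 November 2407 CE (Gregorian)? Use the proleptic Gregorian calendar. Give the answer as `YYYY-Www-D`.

The weekday is Thursday (ISO weekday 4).
That Thursday belongs to ISO week 47 of ISO year 2407.

2407-W47-4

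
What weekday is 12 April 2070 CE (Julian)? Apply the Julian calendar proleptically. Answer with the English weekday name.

This is JDN 2477227 (25 April 2070 Gregorian).
Since JDN mod 7 = 4 (0 = Monday), the day is Friday.

Friday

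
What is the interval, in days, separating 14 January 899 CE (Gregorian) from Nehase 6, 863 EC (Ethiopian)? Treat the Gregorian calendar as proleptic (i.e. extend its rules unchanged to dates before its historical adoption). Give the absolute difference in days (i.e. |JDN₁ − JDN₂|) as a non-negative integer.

10026

First date → JDN 2049427; second date → JDN 2039401.
The interval is |2049427 − 2039401| = 10026 days.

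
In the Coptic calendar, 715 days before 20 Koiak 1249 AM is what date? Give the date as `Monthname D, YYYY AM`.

Tobi 6, 1247 AM

JDN of 20 Koiak 1249 AM = 2280971.
2280971 − 715 = 2280256.
JDN 2280256 in the Coptic calendar is Tobi 6, 1247 AM.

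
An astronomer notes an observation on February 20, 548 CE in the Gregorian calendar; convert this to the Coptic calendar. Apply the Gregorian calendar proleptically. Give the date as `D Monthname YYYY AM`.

23 Meshir 264 AM

Both dates share Julian Day Number 1921263; in the Coptic calendar that is 23 Meshir 264 AM.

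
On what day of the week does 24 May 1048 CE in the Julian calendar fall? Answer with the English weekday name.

This is JDN 2103984 (30 May 1048 Gregorian).
2103984 ≡ 1 (mod 7); counting from Monday = 0 gives Tuesday.

Tuesday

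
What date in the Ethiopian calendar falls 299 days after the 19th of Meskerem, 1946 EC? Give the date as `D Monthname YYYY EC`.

18 Hamle 1946 EC

The starting date is JDN 2434650; 2434650 + 299 = 2434949.
JDN 2434949 corresponds to 18 Hamle 1946 EC.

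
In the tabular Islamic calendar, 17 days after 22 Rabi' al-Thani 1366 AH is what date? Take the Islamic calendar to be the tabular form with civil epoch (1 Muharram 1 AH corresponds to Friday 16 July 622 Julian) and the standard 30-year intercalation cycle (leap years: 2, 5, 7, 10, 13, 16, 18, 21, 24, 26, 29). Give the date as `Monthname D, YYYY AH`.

Jumada al-Awwal 10, 1366 AH

JDN of 22 Rabi' al-Thani 1366 AH = 2432260.
2432260 + 17 = 2432277.
JDN 2432277 in the tabular Islamic calendar is Jumada al-Awwal 10, 1366 AH.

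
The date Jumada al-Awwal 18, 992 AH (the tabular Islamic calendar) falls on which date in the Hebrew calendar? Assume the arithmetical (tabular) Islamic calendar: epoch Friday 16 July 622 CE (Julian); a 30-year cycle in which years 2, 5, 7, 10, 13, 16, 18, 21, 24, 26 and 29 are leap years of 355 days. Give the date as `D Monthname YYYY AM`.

Both dates share Julian Day Number 2299752; in the Hebrew calendar that is 18 Sivan 5344 AM.

18 Sivan 5344 AM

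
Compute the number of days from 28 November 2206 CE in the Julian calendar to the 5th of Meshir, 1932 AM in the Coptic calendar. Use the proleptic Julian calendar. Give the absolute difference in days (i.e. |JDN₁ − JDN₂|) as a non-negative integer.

3351

JDN of the first date = 2527131.
JDN of the second date = 2530482.
|2530482 − 2527131| = 3351.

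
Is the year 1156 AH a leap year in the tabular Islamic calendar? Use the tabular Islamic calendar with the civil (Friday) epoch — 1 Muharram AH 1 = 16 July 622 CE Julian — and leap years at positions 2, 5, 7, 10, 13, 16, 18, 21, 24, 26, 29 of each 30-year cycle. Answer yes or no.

Year 1156 AH is year 16 of its 30-year cycle; leap positions are 2, 5, 7, 10, 13, 16, 18, 21, 24, 26, 29, so it is a leap year (355 days).

yes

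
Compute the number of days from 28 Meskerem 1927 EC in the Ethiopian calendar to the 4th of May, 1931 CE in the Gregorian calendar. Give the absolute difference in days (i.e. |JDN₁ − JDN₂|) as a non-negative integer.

First date → JDN 2427719; second date → JDN 2426466.
The interval is |2427719 − 2426466| = 1253 days.

1253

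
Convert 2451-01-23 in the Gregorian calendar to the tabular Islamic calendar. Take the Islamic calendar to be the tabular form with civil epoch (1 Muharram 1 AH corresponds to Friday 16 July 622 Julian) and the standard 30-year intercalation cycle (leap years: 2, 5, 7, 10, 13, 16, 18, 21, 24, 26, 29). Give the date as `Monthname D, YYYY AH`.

Sha'ban 19, 1885 AH

Both dates share Julian Day Number 2616292; in the tabular Islamic calendar that is 19 Sha'ban 1885 AH.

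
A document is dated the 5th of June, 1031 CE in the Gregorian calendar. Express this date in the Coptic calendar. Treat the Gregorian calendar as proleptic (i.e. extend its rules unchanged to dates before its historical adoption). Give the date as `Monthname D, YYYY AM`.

Both dates share Julian Day Number 2097780; in the Coptic calendar that is 5 Paoni 747 AM.

Paoni 5, 747 AM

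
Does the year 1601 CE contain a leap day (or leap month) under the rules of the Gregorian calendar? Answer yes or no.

no

1601 is not divisible by 4, so it is a common year.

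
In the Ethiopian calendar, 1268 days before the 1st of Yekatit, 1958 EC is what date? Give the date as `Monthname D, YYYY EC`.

Nehase 14, 1954 EC

The starting date is JDN 2439165; 2439165 − 1268 = 2437897.
JDN 2437897 corresponds to Nehase 14, 1954 EC.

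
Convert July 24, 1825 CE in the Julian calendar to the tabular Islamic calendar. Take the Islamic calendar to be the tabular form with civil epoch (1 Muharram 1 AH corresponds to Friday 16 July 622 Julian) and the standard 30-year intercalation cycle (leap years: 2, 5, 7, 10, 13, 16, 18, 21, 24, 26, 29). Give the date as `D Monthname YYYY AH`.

Both dates share Julian Day Number 2387844; in the tabular Islamic calendar that is 20 Dhu al-Hijjah 1240 AH.

20 Dhu al-Hijjah 1240 AH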